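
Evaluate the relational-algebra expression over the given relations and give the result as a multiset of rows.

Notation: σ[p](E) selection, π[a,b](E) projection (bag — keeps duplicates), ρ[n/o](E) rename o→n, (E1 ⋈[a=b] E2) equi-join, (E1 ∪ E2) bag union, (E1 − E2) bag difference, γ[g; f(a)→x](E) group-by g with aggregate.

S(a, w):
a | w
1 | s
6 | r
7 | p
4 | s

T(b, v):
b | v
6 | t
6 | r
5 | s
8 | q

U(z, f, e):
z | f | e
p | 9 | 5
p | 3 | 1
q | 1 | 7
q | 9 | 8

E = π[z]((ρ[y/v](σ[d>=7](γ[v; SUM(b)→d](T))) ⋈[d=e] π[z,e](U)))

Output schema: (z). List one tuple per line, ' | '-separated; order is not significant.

Stepwise |·|:
  T → 4
  γ[v; SUM(b)→d](T) → 4
  σ[d>=7](γ[v; SUM(b)→d](T)) → 1
  ρ[y/v](σ[d>=7](γ[v; SUM(b)→d](T))) → 1
  U → 4
  π[z,e](U) → 4
  (ρ[y/v](σ[d>=7](γ[v; SUM(b)→d](T))) ⋈[d=e] π[z,e](U)) → 1
  π[z]((ρ[y/v](σ[d>=7](γ[v; SUM(b)→d](T))) ⋈[d=e] π[z,e](U))) → 1

== RESULT ==
z
q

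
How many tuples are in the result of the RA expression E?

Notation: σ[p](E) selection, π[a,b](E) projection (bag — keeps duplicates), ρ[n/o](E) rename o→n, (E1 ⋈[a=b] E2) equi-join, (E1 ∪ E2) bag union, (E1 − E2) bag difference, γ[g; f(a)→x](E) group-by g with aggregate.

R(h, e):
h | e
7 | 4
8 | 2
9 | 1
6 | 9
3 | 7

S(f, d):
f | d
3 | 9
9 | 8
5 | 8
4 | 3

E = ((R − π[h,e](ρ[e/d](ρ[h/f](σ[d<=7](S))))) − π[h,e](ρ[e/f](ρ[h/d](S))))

Per-node cardinality:
  R → 5
  S → 4
  σ[d<=7](S) → 1
  ρ[h/f](σ[d<=7](S)) → 1
  ρ[e/d](ρ[h/f](σ[d<=7](S))) → 1
  π[h,e](ρ[e/d](ρ[h/f](σ[d<=7](S)))) → 1
  (R − π[h,e](ρ[e/d](ρ[h/f](σ[d<=7](S))))) → 5
  S → 4
  ρ[h/d](S) → 4
  ρ[e/f](ρ[h/d](S)) → 4
  π[h,e](ρ[e/f](ρ[h/d](S))) → 4
  ((R − π[h,e](ρ[e/d](ρ[h/f](σ[d<=7](S))))) − π[h,e](ρ[e/f](ρ[h/d](S)))) → 5

|E| = 5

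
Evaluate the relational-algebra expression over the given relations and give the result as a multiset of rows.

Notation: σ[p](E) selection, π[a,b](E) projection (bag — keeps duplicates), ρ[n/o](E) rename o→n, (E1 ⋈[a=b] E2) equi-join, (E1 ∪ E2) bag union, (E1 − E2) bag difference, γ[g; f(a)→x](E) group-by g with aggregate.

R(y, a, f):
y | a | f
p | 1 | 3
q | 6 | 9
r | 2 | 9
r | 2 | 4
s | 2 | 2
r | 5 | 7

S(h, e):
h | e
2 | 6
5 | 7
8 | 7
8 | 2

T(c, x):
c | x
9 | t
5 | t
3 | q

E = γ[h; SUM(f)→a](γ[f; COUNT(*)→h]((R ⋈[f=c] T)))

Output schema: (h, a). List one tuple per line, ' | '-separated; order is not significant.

Per-node cardinality:
  R → 6
  T → 3
  (R ⋈[f=c] T) → 3
  γ[f; COUNT(*)→h]((R ⋈[f=c] T)) → 2
  γ[h; SUM(f)→a](γ[f; COUNT(*)→h]((R ⋈[f=c] T))) → 2

== RESULT ==
h | a
1 | 3
2 | 9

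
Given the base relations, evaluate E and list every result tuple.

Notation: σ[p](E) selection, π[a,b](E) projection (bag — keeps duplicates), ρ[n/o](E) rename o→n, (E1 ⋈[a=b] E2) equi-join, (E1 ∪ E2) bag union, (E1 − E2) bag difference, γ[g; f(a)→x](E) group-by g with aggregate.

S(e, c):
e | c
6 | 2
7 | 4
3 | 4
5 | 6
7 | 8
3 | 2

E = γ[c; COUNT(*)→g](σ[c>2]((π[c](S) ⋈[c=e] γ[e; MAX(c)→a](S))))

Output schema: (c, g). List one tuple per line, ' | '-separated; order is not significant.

Stepwise |·|:
  S → 6
  π[c](S) → 6
  S → 6
  γ[e; MAX(c)→a](S) → 4
  (π[c](S) ⋈[c=e] γ[e; MAX(c)→a](S)) → 1
  σ[c>2]((π[c](S) ⋈[c=e] γ[e; MAX(c)→a](S))) → 1
  γ[c; COUNT(*)→g](σ[c>2]((π[c](S) ⋈[c=e] γ[e; MAX(c)→a](S)))) → 1

== RESULT ==
c | g
6 | 1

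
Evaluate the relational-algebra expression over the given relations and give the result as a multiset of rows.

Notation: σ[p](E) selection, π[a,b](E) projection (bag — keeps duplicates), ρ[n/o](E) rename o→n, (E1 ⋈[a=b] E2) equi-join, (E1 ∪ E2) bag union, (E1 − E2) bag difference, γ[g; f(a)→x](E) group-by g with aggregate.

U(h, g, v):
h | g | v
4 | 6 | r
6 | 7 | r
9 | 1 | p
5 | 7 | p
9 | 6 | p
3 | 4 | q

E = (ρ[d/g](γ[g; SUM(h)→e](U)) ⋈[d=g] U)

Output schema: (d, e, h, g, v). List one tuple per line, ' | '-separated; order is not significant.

Stepwise |·|:
  U → 6
  γ[g; SUM(h)→e](U) → 4
  ρ[d/g](γ[g; SUM(h)→e](U)) → 4
  U → 6
  (ρ[d/g](γ[g; SUM(h)→e](U)) ⋈[d=g] U) → 6

== RESULT ==
d | e | h | g | v
1 | 9 | 9 | 1 | p
4 | 3 | 3 | 4 | q
6 | 13 | 4 | 6 | r
6 | 13 | 9 | 6 | p
7 | 11 | 5 | 7 | p
7 | 11 | 6 | 7 | r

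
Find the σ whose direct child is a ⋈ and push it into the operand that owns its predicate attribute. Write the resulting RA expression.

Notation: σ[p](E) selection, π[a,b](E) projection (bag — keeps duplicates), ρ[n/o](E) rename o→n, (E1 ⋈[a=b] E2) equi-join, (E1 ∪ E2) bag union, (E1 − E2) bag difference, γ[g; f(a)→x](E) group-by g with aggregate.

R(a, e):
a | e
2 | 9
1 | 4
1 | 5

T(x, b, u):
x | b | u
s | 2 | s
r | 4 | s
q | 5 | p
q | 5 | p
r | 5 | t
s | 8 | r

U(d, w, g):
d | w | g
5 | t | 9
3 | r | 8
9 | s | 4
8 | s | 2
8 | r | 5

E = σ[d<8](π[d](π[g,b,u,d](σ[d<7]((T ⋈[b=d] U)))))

σ filters on d, owned by the right side.
E' = σ[d<8](π[d](π[g,b,u,d]((T ⋈[b=d] σ[d<7](U)))))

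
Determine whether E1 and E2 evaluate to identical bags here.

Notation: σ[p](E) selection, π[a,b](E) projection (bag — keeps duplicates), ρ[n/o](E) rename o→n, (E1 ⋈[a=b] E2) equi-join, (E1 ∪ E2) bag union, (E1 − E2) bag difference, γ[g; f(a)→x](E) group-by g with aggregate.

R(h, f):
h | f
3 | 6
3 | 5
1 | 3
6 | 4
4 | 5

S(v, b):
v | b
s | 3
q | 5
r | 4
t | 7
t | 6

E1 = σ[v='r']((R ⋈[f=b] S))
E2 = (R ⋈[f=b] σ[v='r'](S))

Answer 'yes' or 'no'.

E1 per-node cardinality:
  R → 5
  S → 5
  (R ⋈[f=b] S) → 5
  σ[v='r']((R ⋈[f=b] S)) → 1
E2 per-node cardinality:
  R → 5
  S → 5
  σ[v='r'](S) → 1
  (R ⋈[f=b] σ[v='r'](S)) → 1

E1 and E2 produce the same multiset:
h | f | v | b
6 | 4 | r | 4

yes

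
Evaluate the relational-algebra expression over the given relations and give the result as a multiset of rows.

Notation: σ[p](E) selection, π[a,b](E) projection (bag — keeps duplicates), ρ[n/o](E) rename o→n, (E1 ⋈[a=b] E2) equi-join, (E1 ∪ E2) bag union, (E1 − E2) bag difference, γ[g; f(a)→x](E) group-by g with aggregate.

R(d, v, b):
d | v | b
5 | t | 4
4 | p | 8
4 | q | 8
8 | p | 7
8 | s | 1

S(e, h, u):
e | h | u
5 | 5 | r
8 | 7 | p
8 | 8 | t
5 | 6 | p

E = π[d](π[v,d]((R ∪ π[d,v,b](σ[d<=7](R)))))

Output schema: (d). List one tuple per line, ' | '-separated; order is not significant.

Row counts bottom-up:
  R → 5
  R → 5
  σ[d<=7](R) → 3
  π[d,v,b](σ[d<=7](R)) → 3
  (R ∪ π[d,v,b](σ[d<=7](R))) → 8
  π[v,d]((R ∪ π[d,v,b](σ[d<=7](R)))) → 8
  π[d](π[v,d]((R ∪ π[d,v,b](σ[d<=7](R))))) → 8

== RESULT ==
d
4
4
4
4
5
5
8
8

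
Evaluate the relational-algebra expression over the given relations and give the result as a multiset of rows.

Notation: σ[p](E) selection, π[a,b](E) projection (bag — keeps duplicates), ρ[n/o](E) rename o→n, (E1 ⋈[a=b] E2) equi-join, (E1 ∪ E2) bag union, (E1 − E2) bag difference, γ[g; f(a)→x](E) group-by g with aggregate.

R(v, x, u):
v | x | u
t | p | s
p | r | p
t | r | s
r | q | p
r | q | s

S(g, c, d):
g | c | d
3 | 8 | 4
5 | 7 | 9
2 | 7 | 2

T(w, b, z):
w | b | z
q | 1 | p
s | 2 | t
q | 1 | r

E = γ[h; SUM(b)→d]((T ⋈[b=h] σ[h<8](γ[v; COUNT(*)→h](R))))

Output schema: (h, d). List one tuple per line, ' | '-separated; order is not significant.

Per-node cardinality:
  T → 3
  R → 5
  γ[v; COUNT(*)→h](R) → 3
  σ[h<8](γ[v; COUNT(*)→h](R)) → 3
  (T ⋈[b=h] σ[h<8](γ[v; COUNT(*)→h](R))) → 4
  γ[h; SUM(b)→d]((T ⋈[b=h] σ[h<8](γ[v; COUNT(*)→h](R)))) → 2

== RESULT ==
h | d
1 | 2
2 | 4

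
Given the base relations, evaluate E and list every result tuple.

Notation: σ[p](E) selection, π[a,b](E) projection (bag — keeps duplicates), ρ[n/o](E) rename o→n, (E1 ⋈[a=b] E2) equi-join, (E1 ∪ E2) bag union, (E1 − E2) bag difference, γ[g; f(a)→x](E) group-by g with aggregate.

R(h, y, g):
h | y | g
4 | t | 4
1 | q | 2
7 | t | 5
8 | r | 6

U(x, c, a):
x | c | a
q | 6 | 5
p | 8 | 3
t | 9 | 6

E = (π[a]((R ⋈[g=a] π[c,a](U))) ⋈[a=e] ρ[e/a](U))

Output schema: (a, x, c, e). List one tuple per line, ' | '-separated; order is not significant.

Per-node cardinality:
  R → 4
  U → 3
  π[c,a](U) → 3
  (R ⋈[g=a] π[c,a](U)) → 2
  π[a]((R ⋈[g=a] π[c,a](U))) → 2
  U → 3
  ρ[e/a](U) → 3
  (π[a]((R ⋈[g=a] π[c,a](U))) ⋈[a=e] ρ[e/a](U)) → 2

== RESULT ==
a | x | c | e
5 | q | 6 | 5
6 | t | 9 | 6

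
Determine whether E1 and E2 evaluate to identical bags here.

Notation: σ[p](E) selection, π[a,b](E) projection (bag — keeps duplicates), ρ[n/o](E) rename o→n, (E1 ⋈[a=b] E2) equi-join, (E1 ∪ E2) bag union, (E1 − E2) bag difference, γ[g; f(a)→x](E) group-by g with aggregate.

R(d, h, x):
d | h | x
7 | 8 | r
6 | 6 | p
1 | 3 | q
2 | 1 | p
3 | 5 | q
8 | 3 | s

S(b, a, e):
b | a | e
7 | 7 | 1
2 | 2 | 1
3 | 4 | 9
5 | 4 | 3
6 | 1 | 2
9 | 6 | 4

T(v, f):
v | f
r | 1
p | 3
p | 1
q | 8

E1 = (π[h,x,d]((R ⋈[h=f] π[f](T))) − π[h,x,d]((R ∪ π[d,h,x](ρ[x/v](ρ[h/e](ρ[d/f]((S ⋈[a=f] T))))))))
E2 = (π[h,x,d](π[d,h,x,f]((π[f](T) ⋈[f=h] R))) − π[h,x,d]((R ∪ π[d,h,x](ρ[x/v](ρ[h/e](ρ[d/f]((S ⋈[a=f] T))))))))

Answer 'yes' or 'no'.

E1 row counts bottom-up:
  R → 6
  T → 4
  π[f](T) → 4
  (R ⋈[h=f] π[f](T)) → 5
  π[h,x,d]((R ⋈[h=f] π[f](T))) → 5
  R → 6
  S → 6
  T → 4
  (S ⋈[a=f] T) → 2
  ρ[d/f]((S ⋈[a=f] T)) → 2
  ρ[h/e](ρ[d/f]((S ⋈[a=f] T))) → 2
  ρ[x/v](ρ[h/e](ρ[d/f]((S ⋈[a=f] T)))) → 2
  π[d,h,x](ρ[x/v](ρ[h/e](ρ[d/f]((S ⋈[a=f] T))))) → 2
  (R ∪ π[d,h,x](ρ[x/v](ρ[h/e](ρ[d/f]((S ⋈[a=f] T)))))) → 8
  π[h,x,d]((R ∪ π[d,h,x](ρ[x/v](ρ[h/e](ρ[d/f]((S ⋈[a=f] T))))))) → 8
  (π[h,x,d]((R ⋈[h=f] π[f](T))) − π[h,x,d]((R ∪ π[d,h,x](ρ[x/v](ρ[h/e](ρ[d/f]((S ⋈[a=f] T)))))))) → 1
E2 row counts bottom-up:
  T → 4
  π[f](T) → 4
  R → 6
  (π[f](T) ⋈[f=h] R) → 5
  π[d,h,x,f]((π[f](T) ⋈[f=h] R)) → 5
  π[h,x,d](π[d,h,x,f]((π[f](T) ⋈[f=h] R))) → 5
  R → 6
  S → 6
  T → 4
  (S ⋈[a=f] T) → 2
  ρ[d/f]((S ⋈[a=f] T)) → 2
  ρ[h/e](ρ[d/f]((S ⋈[a=f] T))) → 2
  ρ[x/v](ρ[h/e](ρ[d/f]((S ⋈[a=f] T)))) → 2
  π[d,h,x](ρ[x/v](ρ[h/e](ρ[d/f]((S ⋈[a=f] T))))) → 2
  (R ∪ π[d,h,x](ρ[x/v](ρ[h/e](ρ[d/f]((S ⋈[a=f] T)))))) → 8
  π[h,x,d]((R ∪ π[d,h,x](ρ[x/v](ρ[h/e](ρ[d/f]((S ⋈[a=f] T))))))) → 8
  (π[h,x,d](π[d,h,x,f]((π[f](T) ⋈[f=h] R))) − π[h,x,d]((R ∪ π[d,h,x](ρ[x/v](ρ[h/e](ρ[d/f]((S ⋈[a=f] T)))))))) → 1

E1 and E2 produce the same multiset:
h | x | d
1 | p | 2

yes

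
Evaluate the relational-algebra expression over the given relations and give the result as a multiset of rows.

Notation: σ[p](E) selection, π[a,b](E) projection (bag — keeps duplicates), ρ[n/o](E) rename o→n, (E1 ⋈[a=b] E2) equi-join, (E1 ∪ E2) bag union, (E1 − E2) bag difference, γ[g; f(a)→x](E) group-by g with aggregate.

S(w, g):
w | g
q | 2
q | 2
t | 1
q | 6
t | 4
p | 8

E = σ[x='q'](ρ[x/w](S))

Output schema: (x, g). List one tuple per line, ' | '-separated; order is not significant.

Row counts bottom-up:
  S → 6
  ρ[x/w](S) → 6
  σ[x='q'](ρ[x/w](S)) → 3

== RESULT ==
x | g
q | 2
q | 2
q | 6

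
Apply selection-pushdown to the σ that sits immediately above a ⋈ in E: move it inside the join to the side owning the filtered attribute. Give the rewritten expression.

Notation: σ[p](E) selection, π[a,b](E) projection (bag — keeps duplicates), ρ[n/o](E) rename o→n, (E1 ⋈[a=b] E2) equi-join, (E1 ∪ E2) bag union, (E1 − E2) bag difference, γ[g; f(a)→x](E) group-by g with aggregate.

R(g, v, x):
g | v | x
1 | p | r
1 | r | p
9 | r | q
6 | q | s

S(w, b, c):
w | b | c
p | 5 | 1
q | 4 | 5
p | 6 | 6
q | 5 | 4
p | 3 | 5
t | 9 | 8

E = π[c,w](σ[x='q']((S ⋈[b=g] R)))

σ filters on x, owned by the right side.
E' = π[c,w]((S ⋈[b=g] σ[x='q'](R)))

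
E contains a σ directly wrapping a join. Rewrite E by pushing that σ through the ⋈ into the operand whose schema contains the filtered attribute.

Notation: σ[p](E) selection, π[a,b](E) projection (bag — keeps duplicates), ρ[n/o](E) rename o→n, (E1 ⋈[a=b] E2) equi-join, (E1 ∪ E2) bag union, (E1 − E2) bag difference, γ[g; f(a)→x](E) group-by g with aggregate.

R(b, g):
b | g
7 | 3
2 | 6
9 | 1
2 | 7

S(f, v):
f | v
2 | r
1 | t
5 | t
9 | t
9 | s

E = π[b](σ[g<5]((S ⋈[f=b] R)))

σ filters on g, owned by the right side.
E' = π[b]((S ⋈[f=b] σ[g<5](R)))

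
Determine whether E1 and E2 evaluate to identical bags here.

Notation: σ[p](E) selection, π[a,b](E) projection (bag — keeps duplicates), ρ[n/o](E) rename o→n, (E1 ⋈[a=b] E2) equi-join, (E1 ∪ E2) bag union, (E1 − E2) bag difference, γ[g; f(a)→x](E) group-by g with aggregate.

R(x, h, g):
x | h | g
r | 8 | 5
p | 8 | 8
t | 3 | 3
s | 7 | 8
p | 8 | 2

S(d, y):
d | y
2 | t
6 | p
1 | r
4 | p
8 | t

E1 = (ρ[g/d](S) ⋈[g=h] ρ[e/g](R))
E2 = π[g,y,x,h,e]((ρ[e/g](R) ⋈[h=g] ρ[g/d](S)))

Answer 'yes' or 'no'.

E1 subexpression sizes:
  S → 5
  ρ[g/d](S) → 5
  R → 5
  ρ[e/g](R) → 5
  (ρ[g/d](S) ⋈[g=h] ρ[e/g](R)) → 3
E2 subexpression sizes:
  R → 5
  ρ[e/g](R) → 5
  S → 5
  ρ[g/d](S) → 5
  (ρ[e/g](R) ⋈[h=g] ρ[g/d](S)) → 3
  π[g,y,x,h,e]((ρ[e/g](R) ⋈[h=g] ρ[g/d](S))) → 3

E1 and E2 produce the same multiset:
g | y | x | h | e
8 | t | p | 8 | 2
8 | t | p | 8 | 8
8 | t | r | 8 | 5

yes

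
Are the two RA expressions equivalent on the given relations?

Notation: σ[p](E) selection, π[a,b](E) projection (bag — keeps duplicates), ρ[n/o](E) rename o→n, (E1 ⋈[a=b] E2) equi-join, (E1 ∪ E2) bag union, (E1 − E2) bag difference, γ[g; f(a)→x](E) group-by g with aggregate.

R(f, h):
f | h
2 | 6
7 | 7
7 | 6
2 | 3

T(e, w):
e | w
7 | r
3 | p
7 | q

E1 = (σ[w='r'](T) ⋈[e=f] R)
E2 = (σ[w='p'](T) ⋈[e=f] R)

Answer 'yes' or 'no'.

E1 per-node cardinality:
  T → 3
  σ[w='r'](T) → 1
  R → 4
  (σ[w='r'](T) ⋈[e=f] R) → 2
E2 per-node cardinality:
  T → 3
  σ[w='p'](T) → 1
  R → 4
  (σ[w='p'](T) ⋈[e=f] R) → 0

E1 result:
e | w | f | h
7 | r | 7 | 6
7 | r | 7 | 7
E2 result:
e | w | f | h
(0 rows)
Witness: (7, 'r', 7, 6) appears 1× in E1 but 0× in E2.

no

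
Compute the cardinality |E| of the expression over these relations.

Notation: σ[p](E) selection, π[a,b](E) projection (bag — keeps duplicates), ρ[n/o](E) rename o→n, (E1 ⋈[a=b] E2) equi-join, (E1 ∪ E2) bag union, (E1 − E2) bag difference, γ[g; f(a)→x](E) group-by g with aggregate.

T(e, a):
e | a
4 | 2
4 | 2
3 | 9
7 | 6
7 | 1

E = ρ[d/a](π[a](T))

Subexpression sizes:
  T → 5
  π[a](T) → 5
  ρ[d/a](π[a](T)) → 5

|E| = 5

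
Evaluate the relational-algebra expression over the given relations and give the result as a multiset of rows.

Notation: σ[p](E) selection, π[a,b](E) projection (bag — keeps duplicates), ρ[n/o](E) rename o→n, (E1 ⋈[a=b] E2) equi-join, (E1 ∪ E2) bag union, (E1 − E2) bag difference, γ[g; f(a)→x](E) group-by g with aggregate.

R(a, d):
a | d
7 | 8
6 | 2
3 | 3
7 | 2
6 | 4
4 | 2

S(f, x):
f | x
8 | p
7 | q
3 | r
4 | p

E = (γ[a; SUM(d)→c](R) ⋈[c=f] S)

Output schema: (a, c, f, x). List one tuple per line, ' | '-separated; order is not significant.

Per-node cardinality:
  R → 6
  γ[a; SUM(d)→c](R) → 4
  S → 4
  (γ[a; SUM(d)→c](R) ⋈[c=f] S) → 1

== RESULT ==
a | c | f | x
3 | 3 | 3 | r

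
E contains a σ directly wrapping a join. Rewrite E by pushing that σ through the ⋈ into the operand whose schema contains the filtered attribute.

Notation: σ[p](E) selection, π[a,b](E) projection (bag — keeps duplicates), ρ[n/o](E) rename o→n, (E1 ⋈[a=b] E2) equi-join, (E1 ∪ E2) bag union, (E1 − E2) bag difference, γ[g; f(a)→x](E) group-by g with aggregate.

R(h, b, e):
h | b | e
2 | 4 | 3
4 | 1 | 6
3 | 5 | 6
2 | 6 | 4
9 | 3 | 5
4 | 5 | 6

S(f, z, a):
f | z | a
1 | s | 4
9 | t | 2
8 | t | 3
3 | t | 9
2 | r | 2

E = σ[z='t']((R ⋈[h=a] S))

σ filters on z, owned by the right side.
E' = (R ⋈[h=a] σ[z='t'](S))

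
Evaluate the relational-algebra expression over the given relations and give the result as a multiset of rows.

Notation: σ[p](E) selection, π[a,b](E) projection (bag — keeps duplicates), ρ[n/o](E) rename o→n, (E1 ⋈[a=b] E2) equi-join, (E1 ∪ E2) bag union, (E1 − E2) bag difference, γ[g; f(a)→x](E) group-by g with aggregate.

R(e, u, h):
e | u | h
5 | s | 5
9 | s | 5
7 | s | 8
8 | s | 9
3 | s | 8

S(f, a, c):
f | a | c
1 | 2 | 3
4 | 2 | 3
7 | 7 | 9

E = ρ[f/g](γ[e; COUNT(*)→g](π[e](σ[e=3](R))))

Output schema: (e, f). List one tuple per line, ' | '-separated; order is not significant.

Subexpression sizes:
  R → 5
  σ[e=3](R) → 1
  π[e](σ[e=3](R)) → 1
  γ[e; COUNT(*)→g](π[e](σ[e=3](R))) → 1
  ρ[f/g](γ[e; COUNT(*)→g](π[e](σ[e=3](R)))) → 1

== RESULT ==
e | f
3 | 1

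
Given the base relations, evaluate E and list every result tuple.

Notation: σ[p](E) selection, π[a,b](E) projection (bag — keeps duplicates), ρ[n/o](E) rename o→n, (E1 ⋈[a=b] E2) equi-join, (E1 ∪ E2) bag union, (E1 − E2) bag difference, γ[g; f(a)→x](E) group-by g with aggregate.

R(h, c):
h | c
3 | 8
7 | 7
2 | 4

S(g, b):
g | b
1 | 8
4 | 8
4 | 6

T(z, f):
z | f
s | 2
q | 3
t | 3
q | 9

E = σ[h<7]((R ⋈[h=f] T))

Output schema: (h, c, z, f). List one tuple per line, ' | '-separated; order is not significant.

Subexpression sizes:
  R → 3
  T → 4
  (R ⋈[h=f] T) → 3
  σ[h<7]((R ⋈[h=f] T)) → 3

== RESULT ==
h | c | z | f
2 | 4 | s | 2
3 | 8 | q | 3
3 | 8 | t | 3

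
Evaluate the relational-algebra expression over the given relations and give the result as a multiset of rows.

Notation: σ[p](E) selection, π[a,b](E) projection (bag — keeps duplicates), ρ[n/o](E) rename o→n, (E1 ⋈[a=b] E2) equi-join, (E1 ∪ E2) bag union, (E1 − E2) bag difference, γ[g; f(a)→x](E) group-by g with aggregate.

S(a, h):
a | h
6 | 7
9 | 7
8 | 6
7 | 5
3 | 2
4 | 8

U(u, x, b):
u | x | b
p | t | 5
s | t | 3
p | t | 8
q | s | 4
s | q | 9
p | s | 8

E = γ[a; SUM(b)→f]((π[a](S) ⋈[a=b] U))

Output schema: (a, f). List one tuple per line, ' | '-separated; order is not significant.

Stepwise |·|:
  S → 6
  π[a](S) → 6
  U → 6
  (π[a](S) ⋈[a=b] U) → 5
  γ[a; SUM(b)→f]((π[a](S) ⋈[a=b] U)) → 4

== RESULT ==
a | f
3 | 3
4 | 4
8 | 16
9 | 9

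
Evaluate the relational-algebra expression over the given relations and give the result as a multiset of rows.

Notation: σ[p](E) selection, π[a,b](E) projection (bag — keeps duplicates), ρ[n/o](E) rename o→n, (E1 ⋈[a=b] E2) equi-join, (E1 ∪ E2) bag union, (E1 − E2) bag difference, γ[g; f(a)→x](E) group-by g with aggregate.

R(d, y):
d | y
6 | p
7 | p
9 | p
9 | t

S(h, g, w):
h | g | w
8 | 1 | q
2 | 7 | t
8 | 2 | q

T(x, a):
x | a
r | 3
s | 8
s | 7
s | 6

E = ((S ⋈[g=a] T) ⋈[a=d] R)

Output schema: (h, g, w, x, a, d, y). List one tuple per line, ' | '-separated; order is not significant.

Stepwise |·|:
  S → 3
  T → 4
  (S ⋈[g=a] T) → 1
  R → 4
  ((S ⋈[g=a] T) ⋈[a=d] R) → 1

== RESULT ==
h | g | w | x | a | d | y
2 | 7 | t | s | 7 | 7 | p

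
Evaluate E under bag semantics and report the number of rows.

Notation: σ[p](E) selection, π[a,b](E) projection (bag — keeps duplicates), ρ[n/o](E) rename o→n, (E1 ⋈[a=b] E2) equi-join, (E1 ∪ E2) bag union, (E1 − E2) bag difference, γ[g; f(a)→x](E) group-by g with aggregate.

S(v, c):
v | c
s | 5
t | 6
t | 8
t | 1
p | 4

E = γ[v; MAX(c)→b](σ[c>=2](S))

Stepwise |·|:
  S → 5
  σ[c>=2](S) → 4
  γ[v; MAX(c)→b](σ[c>=2](S)) → 3

|E| = 3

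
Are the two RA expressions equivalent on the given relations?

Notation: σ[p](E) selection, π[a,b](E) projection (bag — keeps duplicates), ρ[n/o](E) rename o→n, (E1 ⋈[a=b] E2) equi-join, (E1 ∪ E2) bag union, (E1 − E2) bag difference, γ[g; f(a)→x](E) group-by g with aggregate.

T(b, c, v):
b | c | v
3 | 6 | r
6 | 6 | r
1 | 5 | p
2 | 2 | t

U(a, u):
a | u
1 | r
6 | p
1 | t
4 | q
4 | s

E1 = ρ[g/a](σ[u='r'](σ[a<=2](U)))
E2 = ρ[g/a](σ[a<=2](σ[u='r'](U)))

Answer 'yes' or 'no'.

E1 stepwise |·|:
  U → 5
  σ[a<=2](U) → 2
  σ[u='r'](σ[a<=2](U)) → 1
  ρ[g/a](σ[u='r'](σ[a<=2](U))) → 1
E2 stepwise |·|:
  U → 5
  σ[u='r'](U) → 1
  σ[a<=2](σ[u='r'](U)) → 1
  ρ[g/a](σ[a<=2](σ[u='r'](U))) → 1

E1 and E2 produce the same multiset:
g | u
1 | r

yes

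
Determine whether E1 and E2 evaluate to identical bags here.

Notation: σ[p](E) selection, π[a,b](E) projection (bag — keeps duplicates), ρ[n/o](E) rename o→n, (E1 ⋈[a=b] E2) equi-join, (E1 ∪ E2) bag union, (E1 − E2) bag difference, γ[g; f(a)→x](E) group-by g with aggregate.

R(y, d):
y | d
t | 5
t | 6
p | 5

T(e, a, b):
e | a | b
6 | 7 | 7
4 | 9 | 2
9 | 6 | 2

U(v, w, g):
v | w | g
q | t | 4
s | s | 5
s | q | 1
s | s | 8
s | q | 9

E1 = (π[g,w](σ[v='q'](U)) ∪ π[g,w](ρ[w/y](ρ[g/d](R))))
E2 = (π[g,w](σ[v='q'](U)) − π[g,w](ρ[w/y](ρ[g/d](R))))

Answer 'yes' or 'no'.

E1 subexpression sizes:
  U → 5
  σ[v='q'](U) → 1
  π[g,w](σ[v='q'](U)) → 1
  R → 3
  ρ[g/d](R) → 3
  ρ[w/y](ρ[g/d](R)) → 3
  π[g,w](ρ[w/y](ρ[g/d](R))) → 3
  (π[g,w](σ[v='q'](U)) ∪ π[g,w](ρ[w/y](ρ[g/d](R)))) → 4
E2 subexpression sizes:
  U → 5
  σ[v='q'](U) → 1
  π[g,w](σ[v='q'](U)) → 1
  R → 3
  ρ[g/d](R) → 3
  ρ[w/y](ρ[g/d](R)) → 3
  π[g,w](ρ[w/y](ρ[g/d](R))) → 3
  (π[g,w](σ[v='q'](U)) − π[g,w](ρ[w/y](ρ[g/d](R)))) → 1

E1 result:
g | w
4 | t
5 | p
5 | t
6 | t
E2 result:
g | w
4 | t
Witness: (6, 't') appears 1× in E1 but 0× in E2.

no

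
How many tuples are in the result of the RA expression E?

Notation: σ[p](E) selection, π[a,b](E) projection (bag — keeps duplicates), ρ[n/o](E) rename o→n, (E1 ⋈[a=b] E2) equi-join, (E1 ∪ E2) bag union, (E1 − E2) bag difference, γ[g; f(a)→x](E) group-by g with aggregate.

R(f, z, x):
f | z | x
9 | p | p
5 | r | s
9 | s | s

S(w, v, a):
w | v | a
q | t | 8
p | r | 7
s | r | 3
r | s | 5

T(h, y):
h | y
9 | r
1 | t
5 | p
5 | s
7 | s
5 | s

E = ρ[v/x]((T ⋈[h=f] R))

Subexpression sizes:
  T → 6
  R → 3
  (T ⋈[h=f] R) → 5
  ρ[v/x]((T ⋈[h=f] R)) → 5

|E| = 5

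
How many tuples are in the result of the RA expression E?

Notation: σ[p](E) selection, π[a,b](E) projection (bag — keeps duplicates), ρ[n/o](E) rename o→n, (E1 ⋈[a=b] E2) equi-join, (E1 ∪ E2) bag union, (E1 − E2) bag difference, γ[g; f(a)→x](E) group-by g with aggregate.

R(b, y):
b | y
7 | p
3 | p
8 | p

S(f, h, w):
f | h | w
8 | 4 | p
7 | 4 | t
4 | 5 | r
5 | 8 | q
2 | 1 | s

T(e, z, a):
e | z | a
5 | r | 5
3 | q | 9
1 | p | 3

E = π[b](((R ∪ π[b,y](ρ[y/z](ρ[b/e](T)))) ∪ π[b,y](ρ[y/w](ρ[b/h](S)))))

Per-node cardinality:
  R → 3
  T → 3
  ρ[b/e](T) → 3
  ρ[y/z](ρ[b/e](T)) → 3
  π[b,y](ρ[y/z](ρ[b/e](T))) → 3
  (R ∪ π[b,y](ρ[y/z](ρ[b/e](T)))) → 6
  S → 5
  ρ[b/h](S) → 5
  ρ[y/w](ρ[b/h](S)) → 5
  π[b,y](ρ[y/w](ρ[b/h](S))) → 5
  ((R ∪ π[b,y](ρ[y/z](ρ[b/e](T)))) ∪ π[b,y](ρ[y/w](ρ[b/h](S)))) → 11
  π[b](((R ∪ π[b,y](ρ[y/z](ρ[b/e](T)))) ∪ π[b,y](ρ[y/w](ρ[b/h](S))))) → 11

|E| = 11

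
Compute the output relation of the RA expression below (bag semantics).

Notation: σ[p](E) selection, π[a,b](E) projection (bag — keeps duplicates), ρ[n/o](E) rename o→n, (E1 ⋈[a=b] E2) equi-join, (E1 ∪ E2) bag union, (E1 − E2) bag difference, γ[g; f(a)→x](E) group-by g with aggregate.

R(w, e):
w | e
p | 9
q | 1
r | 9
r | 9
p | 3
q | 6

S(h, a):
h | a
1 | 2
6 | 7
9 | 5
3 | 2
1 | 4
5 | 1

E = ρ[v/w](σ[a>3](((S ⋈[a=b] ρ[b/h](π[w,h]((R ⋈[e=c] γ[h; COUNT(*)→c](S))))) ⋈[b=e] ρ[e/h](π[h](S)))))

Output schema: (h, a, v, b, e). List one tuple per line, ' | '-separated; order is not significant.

Per-node cardinality:
  S → 6
  R → 6
  S → 6
  γ[h; COUNT(*)→c](S) → 5
  (R ⋈[e=c] γ[h; COUNT(*)→c](S)) → 4
  π[w,h]((R ⋈[e=c] γ[h; COUNT(*)→c](S))) → 4
  ρ[b/h](π[w,h]((R ⋈[e=c] γ[h; COUNT(*)→c](S)))) → 4
  (S ⋈[a=b] ρ[b/h](π[w,h]((R ⋈[e=c] γ[h; COUNT(*)→c](S))))) → 1
  S → 6
  π[h](S) → 6
  ρ[e/h](π[h](S)) → 6
  ((S ⋈[a=b] ρ[b/h](π[w,h]((R ⋈[e=c] γ[h; COUNT(*)→c](S))))) ⋈[b=e] ρ[e/h](π[h](S))) → 1
  σ[a>3](((S ⋈[a=b] ρ[b/h](π[w,h]((R ⋈[e=c] γ[h; COUNT(*)→c](S))))) ⋈[b=e] ρ[e/h](π[h](S)))) → 1
  ρ[v/w](σ[a>3](((S ⋈[a=b] ρ[b/h](π[w,h]((R ⋈[e=c] γ[h; COUNT(*)→c](S))))) ⋈[b=e] ρ[e/h](π[h](S))))) → 1

== RESULT ==
h | a | v | b | e
9 | 5 | q | 5 | 5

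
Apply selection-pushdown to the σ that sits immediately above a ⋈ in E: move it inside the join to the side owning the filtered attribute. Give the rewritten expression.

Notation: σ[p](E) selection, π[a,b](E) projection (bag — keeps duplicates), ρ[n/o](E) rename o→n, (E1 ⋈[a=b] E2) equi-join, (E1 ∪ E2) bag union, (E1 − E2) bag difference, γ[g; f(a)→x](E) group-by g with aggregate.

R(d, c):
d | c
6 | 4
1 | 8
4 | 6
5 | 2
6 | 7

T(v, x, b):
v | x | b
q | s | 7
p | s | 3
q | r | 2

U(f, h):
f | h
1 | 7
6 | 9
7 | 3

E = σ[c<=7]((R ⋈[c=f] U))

σ filters on c, owned by the left side.
E' = (σ[c<=7](R) ⋈[c=f] U)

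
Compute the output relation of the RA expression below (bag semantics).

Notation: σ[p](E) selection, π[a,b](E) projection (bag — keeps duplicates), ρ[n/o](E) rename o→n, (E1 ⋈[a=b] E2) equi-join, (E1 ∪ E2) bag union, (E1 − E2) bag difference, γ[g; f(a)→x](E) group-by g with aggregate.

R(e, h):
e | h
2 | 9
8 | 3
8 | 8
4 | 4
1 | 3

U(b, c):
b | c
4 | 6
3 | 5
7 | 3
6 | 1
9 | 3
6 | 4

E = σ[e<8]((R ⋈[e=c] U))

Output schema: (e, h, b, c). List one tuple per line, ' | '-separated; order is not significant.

Stepwise |·|:
  R → 5
  U → 6
  (R ⋈[e=c] U) → 2
  σ[e<8]((R ⋈[e=c] U)) → 2

== RESULT ==
e | h | b | c
1 | 3 | 6 | 1
4 | 4 | 6 | 4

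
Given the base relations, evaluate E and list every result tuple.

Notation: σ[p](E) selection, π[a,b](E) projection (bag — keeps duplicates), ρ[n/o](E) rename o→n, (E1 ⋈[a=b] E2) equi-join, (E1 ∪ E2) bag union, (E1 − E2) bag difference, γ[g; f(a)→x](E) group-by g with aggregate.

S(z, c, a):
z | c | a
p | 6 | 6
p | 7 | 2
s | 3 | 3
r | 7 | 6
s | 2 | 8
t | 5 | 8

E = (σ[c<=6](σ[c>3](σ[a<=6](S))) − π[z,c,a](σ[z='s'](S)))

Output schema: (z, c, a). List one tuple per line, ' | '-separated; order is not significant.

Row counts bottom-up:
  S → 6
  σ[a<=6](S) → 4
  σ[c>3](σ[a<=6](S)) → 3
  σ[c<=6](σ[c>3](σ[a<=6](S))) → 1
  S → 6
  σ[z='s'](S) → 2
  π[z,c,a](σ[z='s'](S)) → 2
  (σ[c<=6](σ[c>3](σ[a<=6](S))) − π[z,c,a](σ[z='s'](S))) → 1

== RESULT ==
z | c | a
p | 6 | 6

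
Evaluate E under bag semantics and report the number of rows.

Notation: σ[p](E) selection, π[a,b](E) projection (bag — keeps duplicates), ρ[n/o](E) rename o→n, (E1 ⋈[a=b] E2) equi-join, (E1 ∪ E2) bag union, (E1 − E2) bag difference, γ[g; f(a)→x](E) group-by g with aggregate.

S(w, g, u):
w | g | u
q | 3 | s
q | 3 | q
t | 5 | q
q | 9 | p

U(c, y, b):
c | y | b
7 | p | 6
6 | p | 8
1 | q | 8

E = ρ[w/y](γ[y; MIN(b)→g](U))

Per-node cardinality:
  U → 3
  γ[y; MIN(b)→g](U) → 2
  ρ[w/y](γ[y; MIN(b)→g](U)) → 2

|E| = 2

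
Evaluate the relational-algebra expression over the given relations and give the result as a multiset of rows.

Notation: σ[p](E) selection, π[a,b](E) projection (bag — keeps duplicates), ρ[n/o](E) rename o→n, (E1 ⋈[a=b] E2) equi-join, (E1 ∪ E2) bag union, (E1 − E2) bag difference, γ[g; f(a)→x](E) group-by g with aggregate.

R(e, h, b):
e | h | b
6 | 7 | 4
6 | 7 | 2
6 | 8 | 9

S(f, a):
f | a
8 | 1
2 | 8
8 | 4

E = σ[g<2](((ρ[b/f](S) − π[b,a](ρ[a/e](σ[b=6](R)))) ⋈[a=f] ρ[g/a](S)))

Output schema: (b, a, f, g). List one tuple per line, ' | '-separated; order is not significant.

Per-node cardinality:
  S → 3
  ρ[b/f](S) → 3
  R → 3
  σ[b=6](R) → 0
  ρ[a/e](σ[b=6](R)) → 0
  π[b,a](ρ[a/e](σ[b=6](R))) → 0
  (ρ[b/f](S) − π[b,a](ρ[a/e](σ[b=6](R)))) → 3
  S → 3
  ρ[g/a](S) → 3
  ((ρ[b/f](S) − π[b,a](ρ[a/e](σ[b=6](R)))) ⋈[a=f] ρ[g/a](S)) → 2
  σ[g<2](((ρ[b/f](S) − π[b,a](ρ[a/e](σ[b=6](R)))) ⋈[a=f] ρ[g/a](S))) → 1

== RESULT ==
b | a | f | g
2 | 8 | 8 | 1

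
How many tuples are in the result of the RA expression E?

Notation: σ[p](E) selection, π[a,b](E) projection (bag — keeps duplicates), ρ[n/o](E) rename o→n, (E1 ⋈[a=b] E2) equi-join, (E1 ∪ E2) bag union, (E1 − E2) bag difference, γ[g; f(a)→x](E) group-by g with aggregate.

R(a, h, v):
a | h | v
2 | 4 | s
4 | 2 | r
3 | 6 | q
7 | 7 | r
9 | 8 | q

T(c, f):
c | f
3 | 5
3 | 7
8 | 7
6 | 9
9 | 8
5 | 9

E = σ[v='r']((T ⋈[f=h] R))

Row counts bottom-up:
  T → 6
  R → 5
  (T ⋈[f=h] R) → 3
  σ[v='r']((T ⋈[f=h] R)) → 2

|E| = 2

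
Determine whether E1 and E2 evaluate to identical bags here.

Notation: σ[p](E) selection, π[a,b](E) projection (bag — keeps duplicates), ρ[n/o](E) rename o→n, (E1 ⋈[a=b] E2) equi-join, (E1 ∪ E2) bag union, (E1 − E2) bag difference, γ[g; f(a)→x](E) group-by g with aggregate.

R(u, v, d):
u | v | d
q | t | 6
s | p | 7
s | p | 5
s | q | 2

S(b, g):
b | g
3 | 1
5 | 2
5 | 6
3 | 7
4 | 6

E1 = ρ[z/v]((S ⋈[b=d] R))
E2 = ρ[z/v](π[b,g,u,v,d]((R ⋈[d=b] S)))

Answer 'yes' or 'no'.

E1 per-node cardinality:
  S → 5
  R → 4
  (S ⋈[b=d] R) → 2
  ρ[z/v]((S ⋈[b=d] R)) → 2
E2 per-node cardinality:
  R → 4
  S → 5
  (R ⋈[d=b] S) → 2
  π[b,g,u,v,d]((R ⋈[d=b] S)) → 2
  ρ[z/v](π[b,g,u,v,d]((R ⋈[d=b] S))) → 2

E1 and E2 produce the same multiset:
b | g | u | z | d
5 | 2 | s | p | 5
5 | 6 | s | p | 5

yes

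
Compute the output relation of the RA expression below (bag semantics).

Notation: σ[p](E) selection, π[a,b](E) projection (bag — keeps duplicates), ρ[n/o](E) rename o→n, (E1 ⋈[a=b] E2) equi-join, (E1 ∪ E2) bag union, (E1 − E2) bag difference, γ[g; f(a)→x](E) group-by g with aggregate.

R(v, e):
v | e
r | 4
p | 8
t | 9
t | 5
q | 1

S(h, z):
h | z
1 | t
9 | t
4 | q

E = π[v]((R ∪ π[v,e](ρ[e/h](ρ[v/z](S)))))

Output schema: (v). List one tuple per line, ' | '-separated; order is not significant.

Stepwise |·|:
  R → 5
  S → 3
  ρ[v/z](S) → 3
  ρ[e/h](ρ[v/z](S)) → 3
  π[v,e](ρ[e/h](ρ[v/z](S))) → 3
  (R ∪ π[v,e](ρ[e/h](ρ[v/z](S)))) → 8
  π[v]((R ∪ π[v,e](ρ[e/h](ρ[v/z](S))))) → 8

== RESULT ==
v
p
q
q
r
t
t
t
t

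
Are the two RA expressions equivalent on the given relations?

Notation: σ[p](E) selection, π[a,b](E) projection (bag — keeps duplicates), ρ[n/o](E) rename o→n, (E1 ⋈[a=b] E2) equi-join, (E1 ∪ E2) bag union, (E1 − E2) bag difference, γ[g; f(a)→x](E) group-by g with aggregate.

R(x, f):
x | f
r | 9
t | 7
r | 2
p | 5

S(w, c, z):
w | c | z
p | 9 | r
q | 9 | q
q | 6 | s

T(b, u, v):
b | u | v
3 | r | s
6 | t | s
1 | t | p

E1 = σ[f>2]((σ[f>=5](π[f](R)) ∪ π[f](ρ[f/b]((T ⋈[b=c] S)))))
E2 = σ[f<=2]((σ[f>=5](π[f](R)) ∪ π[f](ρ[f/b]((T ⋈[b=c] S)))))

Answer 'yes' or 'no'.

E1 per-node cardinality:
  R → 4
  π[f](R) → 4
  σ[f>=5](π[f](R)) → 3
  T → 3
  S → 3
  (T ⋈[b=c] S) → 1
  ρ[f/b]((T ⋈[b=c] S)) → 1
  π[f](ρ[f/b]((T ⋈[b=c] S))) → 1
  (σ[f>=5](π[f](R)) ∪ π[f](ρ[f/b]((T ⋈[b=c] S)))) → 4
  σ[f>2]((σ[f>=5](π[f](R)) ∪ π[f](ρ[f/b]((T ⋈[b=c] S))))) → 4
E2 per-node cardinality:
  R → 4
  π[f](R) → 4
  σ[f>=5](π[f](R)) → 3
  T → 3
  S → 3
  (T ⋈[b=c] S) → 1
  ρ[f/b]((T ⋈[b=c] S)) → 1
  π[f](ρ[f/b]((T ⋈[b=c] S))) → 1
  (σ[f>=5](π[f](R)) ∪ π[f](ρ[f/b]((T ⋈[b=c] S)))) → 4
  σ[f<=2]((σ[f>=5](π[f](R)) ∪ π[f](ρ[f/b]((T ⋈[b=c] S))))) → 0

E1 result:
f
5
6
7
9
E2 result:
f
(0 rows)
Witness: (6,) appears 1× in E1 but 0× in E2.

no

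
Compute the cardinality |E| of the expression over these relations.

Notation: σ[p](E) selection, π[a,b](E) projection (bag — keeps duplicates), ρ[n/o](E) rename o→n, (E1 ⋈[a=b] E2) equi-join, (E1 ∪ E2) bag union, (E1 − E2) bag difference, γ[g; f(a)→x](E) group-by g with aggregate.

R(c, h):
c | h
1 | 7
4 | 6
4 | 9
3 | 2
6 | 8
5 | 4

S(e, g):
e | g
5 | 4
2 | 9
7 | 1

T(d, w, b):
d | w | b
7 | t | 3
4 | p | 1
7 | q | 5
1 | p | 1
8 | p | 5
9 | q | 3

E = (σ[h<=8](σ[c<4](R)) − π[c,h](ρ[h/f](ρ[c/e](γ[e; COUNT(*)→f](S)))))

Row counts bottom-up:
  R → 6
  σ[c<4](R) → 2
  σ[h<=8](σ[c<4](R)) → 2
  S → 3
  γ[e; COUNT(*)→f](S) → 3
  ρ[c/e](γ[e; COUNT(*)→f](S)) → 3
  ρ[h/f](ρ[c/e](γ[e; COUNT(*)→f](S))) → 3
  π[c,h](ρ[h/f](ρ[c/e](γ[e; COUNT(*)→f](S)))) → 3
  (σ[h<=8](σ[c<4](R)) − π[c,h](ρ[h/f](ρ[c/e](γ[e; COUNT(*)→f](S))))) → 2

|E| = 2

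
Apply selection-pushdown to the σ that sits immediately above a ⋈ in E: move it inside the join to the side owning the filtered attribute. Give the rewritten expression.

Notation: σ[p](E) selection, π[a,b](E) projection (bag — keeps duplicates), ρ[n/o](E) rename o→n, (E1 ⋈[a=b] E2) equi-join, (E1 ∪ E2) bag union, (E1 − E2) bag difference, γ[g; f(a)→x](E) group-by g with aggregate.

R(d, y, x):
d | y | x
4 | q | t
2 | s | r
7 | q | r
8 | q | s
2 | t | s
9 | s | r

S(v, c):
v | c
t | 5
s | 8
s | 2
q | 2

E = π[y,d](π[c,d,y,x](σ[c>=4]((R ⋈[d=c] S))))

σ filters on c, owned by the right side.
E' = π[y,d](π[c,d,y,x]((R ⋈[d=c] σ[c>=4](S))))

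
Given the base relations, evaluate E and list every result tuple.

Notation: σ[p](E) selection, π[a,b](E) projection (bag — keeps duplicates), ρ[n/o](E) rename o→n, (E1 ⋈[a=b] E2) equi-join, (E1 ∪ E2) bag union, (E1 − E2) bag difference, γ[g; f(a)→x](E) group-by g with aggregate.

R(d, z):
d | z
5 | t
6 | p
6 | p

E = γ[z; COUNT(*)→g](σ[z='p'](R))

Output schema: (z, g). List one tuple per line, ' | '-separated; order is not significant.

Per-node cardinality:
  R → 3
  σ[z='p'](R) → 2
  γ[z; COUNT(*)→g](σ[z='p'](R)) → 1

== RESULT ==
z | g
p | 2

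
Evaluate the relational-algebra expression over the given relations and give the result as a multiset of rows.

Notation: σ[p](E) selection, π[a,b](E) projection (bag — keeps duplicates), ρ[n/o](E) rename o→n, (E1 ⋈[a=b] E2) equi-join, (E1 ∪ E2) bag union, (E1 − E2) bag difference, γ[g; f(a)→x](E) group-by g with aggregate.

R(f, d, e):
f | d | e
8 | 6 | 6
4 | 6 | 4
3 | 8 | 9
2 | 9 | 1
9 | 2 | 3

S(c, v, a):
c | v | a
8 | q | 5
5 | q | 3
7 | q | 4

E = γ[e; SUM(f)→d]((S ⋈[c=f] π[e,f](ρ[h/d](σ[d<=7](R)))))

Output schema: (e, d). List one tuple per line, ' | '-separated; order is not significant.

Row counts bottom-up:
  S → 3
  R → 5
  σ[d<=7](R) → 3
  ρ[h/d](σ[d<=7](R)) → 3
  π[e,f](ρ[h/d](σ[d<=7](R))) → 3
  (S ⋈[c=f] π[e,f](ρ[h/d](σ[d<=7](R)))) → 1
  γ[e; SUM(f)→d]((S ⋈[c=f] π[e,f](ρ[h/d](σ[d<=7](R))))) → 1

== RESULT ==
e | d
6 | 8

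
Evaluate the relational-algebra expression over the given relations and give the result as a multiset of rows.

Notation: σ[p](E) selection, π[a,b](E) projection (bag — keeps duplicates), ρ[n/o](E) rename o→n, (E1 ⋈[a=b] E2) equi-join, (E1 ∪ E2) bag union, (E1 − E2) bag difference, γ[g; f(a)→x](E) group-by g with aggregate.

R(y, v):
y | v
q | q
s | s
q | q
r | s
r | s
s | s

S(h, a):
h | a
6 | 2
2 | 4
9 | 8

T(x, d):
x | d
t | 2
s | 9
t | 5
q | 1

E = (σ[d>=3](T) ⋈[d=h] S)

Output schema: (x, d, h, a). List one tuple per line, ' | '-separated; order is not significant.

Stepwise |·|:
  T → 4
  σ[d>=3](T) → 2
  S → 3
  (σ[d>=3](T) ⋈[d=h] S) → 1

== RESULT ==
x | d | h | a
s | 9 | 9 | 8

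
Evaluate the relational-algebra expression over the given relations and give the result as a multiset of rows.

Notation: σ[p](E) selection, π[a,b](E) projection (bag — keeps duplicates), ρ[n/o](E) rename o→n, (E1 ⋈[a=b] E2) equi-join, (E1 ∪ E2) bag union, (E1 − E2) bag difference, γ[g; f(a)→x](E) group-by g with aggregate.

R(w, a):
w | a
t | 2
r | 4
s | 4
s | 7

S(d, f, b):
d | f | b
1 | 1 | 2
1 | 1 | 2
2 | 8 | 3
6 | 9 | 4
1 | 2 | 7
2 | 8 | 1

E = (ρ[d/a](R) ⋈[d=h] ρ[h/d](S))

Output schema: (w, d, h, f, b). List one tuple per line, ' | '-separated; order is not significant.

Per-node cardinality:
  R → 4
  ρ[d/a](R) → 4
  S → 6
  ρ[h/d](S) → 6
  (ρ[d/a](R) ⋈[d=h] ρ[h/d](S)) → 2

== RESULT ==
w | d | h | f | b
t | 2 | 2 | 8 | 1
t | 2 | 2 | 8 | 3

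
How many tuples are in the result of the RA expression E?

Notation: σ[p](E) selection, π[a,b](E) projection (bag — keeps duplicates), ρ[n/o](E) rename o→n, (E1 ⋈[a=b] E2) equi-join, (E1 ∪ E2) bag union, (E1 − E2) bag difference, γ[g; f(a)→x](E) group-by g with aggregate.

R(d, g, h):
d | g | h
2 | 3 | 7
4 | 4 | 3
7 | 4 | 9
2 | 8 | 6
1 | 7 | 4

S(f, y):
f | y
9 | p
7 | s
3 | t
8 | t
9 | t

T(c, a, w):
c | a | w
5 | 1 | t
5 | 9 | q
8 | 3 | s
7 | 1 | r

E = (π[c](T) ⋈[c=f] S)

Stepwise |·|:
  T → 4
  π[c](T) → 4
  S → 5
  (π[c](T) ⋈[c=f] S) → 2

|E| = 2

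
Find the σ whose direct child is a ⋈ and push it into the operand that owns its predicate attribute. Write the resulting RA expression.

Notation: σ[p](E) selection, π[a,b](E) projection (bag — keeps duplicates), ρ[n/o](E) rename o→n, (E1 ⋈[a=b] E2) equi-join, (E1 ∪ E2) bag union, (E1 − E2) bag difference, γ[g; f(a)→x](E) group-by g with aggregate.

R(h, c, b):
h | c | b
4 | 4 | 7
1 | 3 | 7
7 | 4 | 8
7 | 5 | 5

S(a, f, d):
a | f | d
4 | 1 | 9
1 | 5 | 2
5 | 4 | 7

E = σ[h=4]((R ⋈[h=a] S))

σ filters on h, owned by the left side.
E' = (σ[h=4](R) ⋈[h=a] S)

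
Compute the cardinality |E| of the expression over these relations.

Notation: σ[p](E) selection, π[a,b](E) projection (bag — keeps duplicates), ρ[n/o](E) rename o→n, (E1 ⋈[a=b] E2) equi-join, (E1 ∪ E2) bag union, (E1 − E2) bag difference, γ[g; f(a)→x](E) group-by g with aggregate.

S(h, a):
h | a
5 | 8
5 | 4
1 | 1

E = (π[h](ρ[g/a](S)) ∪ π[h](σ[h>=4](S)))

Subexpression sizes:
  S → 3
  ρ[g/a](S) → 3
  π[h](ρ[g/a](S)) → 3
  S → 3
  σ[h>=4](S) → 2
  π[h](σ[h>=4](S)) → 2
  (π[h](ρ[g/a](S)) ∪ π[h](σ[h>=4](S))) → 5

|E| = 5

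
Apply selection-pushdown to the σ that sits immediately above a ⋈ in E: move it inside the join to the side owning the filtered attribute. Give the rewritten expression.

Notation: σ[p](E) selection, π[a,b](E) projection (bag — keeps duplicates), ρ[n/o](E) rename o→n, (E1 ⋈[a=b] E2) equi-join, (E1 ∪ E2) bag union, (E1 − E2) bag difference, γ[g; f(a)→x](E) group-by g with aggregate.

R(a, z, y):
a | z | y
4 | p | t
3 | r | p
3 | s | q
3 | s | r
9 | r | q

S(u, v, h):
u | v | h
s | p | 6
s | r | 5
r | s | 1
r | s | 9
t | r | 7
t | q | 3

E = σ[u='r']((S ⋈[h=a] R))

σ filters on u, owned by the left side.
E' = (σ[u='r'](S) ⋈[h=a] R)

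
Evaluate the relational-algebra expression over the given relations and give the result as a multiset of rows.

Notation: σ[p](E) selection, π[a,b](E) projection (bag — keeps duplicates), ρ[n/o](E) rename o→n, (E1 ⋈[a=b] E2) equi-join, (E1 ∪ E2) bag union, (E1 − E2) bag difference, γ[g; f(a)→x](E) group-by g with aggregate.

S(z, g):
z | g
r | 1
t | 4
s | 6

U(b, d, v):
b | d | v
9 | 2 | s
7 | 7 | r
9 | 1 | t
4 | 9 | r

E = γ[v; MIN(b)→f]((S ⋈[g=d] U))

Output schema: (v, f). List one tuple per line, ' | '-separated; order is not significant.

Per-node cardinality:
  S → 3
  U → 4
  (S ⋈[g=d] U) → 1
  γ[v; MIN(b)→f]((S ⋈[g=d] U)) → 1

== RESULT ==
v | f
t | 9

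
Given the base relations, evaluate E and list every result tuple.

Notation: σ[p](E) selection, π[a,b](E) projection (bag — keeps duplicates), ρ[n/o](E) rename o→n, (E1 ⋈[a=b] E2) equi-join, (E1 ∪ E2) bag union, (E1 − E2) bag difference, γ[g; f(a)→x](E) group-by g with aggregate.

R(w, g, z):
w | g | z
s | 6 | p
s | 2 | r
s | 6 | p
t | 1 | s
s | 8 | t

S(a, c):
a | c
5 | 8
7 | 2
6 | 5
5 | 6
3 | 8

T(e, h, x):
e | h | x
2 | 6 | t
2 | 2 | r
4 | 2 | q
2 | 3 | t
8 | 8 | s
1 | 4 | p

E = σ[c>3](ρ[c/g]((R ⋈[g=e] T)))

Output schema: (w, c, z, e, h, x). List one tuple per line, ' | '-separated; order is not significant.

Row counts bottom-up:
  R → 5
  T → 6
  (R ⋈[g=e] T) → 5
  ρ[c/g]((R ⋈[g=e] T)) → 5
  σ[c>3](ρ[c/g]((R ⋈[g=e] T))) → 1

== RESULT ==
w | c | z | e | h | x
s | 8 | t | 8 | 8 | s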